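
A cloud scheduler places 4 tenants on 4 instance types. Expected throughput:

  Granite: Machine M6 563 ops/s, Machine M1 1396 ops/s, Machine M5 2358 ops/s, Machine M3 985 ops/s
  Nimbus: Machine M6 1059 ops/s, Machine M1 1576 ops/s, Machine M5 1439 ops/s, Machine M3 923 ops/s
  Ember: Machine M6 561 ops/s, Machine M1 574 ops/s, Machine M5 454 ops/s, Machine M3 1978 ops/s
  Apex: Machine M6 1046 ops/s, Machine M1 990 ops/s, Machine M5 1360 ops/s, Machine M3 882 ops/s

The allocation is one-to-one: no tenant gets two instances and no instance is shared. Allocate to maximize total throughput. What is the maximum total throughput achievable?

Optimal: Granite→Machine M5 (2358 ops/s), Nimbus→Machine M1 (1576 ops/s), Ember→Machine M3 (1978 ops/s), Apex→Machine M6 (1046 ops/s) — total 2358+1576+1978+1046 = 6958 ops/s.
Column-greedy (each instance in turn goes to its best remaining tenant) gives 5793 ops/s, worse by 1165.

Maximum total: 6958 ops/s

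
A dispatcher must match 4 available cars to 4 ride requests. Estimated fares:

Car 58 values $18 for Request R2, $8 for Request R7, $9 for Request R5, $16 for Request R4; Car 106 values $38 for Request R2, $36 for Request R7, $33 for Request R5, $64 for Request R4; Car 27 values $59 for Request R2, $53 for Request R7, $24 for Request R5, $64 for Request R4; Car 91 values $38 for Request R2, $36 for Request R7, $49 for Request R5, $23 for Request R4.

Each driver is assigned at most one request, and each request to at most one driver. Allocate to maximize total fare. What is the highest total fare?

This is a one-to-one assignment (maximum-weight bipartite matching).
Optimal: Car 58→Request R2 ($18), Car 106→Request R4 ($64), Car 27→Request R7 ($53), Car 91→Request R5 ($49) — total 18+64+53+49 = $184.
Max-entry greedy (repeatedly take the single best remaining cell) gives $180, worse by 4.

Max total: $184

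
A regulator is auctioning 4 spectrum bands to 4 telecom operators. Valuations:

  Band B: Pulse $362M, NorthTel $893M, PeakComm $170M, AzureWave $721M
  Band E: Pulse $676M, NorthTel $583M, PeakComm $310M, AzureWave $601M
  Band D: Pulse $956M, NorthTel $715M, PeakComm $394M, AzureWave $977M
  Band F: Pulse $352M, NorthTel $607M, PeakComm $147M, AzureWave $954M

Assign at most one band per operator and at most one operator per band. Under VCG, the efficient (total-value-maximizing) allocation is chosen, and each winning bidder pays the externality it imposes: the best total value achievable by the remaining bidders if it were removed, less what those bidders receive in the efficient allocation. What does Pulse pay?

Efficient allocation: Pulse→Band D ($956M), NorthTel→Band B ($893M), PeakComm→Band E ($310M), AzureWave→Band F ($954M); total welfare W = $3113M.
Pulse receives Band D at value $956M, so the others get W − 956 = $2157M.
Without Pulse: best allocation of the remaining 3 bidders over all 4 bands is NorthTel→Band B ($893M), PeakComm→Band D ($394M), AzureWave→Band F ($954M), total $2241M.
VCG payment = (others' best without Pulse) − (others' welfare with Pulse) = 2241 − 2157 = $84M.

Pulse pays $84M.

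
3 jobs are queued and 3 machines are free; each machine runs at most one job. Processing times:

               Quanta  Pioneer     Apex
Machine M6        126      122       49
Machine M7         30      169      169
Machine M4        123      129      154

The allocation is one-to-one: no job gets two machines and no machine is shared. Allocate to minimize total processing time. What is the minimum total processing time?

This is the linear assignment problem.
Optimal: Quanta→Machine M7 (30 min), Pioneer→Machine M4 (129 min), Apex→Machine M6 (49 min) — total 30+129+49 = 208 min.
Row-greedy (each job in turn takes its cheapest remaining machine) gives 306 min, worse by 98.
Swapping Apex↔Pioneer (Apex→Machine M4 154 min, Pioneer→Machine M6 122 min) adds 98.
Every other assignment is strictly worse.

Minimum total: 208 min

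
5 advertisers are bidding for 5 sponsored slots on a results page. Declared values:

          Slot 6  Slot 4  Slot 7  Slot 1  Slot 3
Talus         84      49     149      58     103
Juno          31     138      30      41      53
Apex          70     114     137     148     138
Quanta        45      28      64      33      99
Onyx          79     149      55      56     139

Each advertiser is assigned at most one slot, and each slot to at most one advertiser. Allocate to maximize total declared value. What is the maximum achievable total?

This is a one-to-one assignment (maximum-weight bipartite matching).
Optimal: Talus→Slot 7 ($149), Juno→Slot 4 ($138), Apex→Slot 1 ($148), Quanta→Slot 6 ($45), Onyx→Slot 3 ($139) — total 149+138+148+45+139 = $619.
Column-greedy (each slot in turn goes to its best remaining advertiser) gives $510, worse by 109.
Checked against all permutations: $619 is optimal.

Maximum total: $619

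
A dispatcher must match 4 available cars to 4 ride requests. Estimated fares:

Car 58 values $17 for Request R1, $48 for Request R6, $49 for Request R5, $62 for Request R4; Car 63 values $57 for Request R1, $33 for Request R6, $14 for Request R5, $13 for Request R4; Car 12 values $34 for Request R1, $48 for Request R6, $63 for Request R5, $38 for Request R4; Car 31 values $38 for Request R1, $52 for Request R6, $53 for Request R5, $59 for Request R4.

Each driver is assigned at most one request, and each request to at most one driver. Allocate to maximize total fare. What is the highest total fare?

Maximum total: $234

This is the linear assignment problem.
Optimal: Car 58→Request R4 ($62), Car 63→Request R1 ($57), Car 12→Request R5 ($63), Car 31→Request R6 ($52) — total 62+57+63+52 = $234.
Checked against all permutations: $234 is optimal.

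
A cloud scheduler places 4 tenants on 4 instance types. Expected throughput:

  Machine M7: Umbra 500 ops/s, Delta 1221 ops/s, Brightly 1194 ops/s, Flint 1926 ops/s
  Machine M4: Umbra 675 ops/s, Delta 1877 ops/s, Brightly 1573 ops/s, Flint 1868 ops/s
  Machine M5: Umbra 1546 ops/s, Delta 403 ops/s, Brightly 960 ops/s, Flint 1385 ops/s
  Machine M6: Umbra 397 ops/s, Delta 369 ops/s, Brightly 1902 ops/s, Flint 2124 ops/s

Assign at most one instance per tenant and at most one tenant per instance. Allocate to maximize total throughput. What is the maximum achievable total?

Optimal: Umbra→Machine M5 (1546 ops/s), Delta→Machine M4 (1877 ops/s), Brightly→Machine M6 (1902 ops/s), Flint→Machine M7 (1926 ops/s) — total 1546+1877+1902+1926 = 7251 ops/s.
Max-entry greedy (repeatedly take the single best remaining cell) gives 6741 ops/s, worse by 510.
Next-best assignment: Umbra→Machine M5, Delta→Machine M4, Brightly→Machine M7, Flint→Machine M6 = 6741 ops/s.

Max total: 7251 ops/s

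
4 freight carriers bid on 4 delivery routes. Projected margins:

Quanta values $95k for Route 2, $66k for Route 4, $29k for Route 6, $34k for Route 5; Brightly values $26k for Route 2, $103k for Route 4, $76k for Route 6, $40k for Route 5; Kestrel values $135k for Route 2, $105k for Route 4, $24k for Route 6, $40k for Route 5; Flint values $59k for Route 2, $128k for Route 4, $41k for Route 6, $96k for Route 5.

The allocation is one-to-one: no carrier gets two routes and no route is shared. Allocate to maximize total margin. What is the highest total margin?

Maximum total: $373k

This is a one-to-one assignment (maximum-weight bipartite matching).
Optimal: Quanta→Route 4 ($66k), Brightly→Route 6 ($76k), Kestrel→Route 2 ($135k), Flint→Route 5 ($96k) — total 66+76+135+96 = $373k.
Row-greedy (each carrier in turn takes its best remaining route) gives $279k, worse by 94.
Swapping Kestrel↔Brightly (Kestrel→Route 6 $24k, Brightly→Route 2 $26k) loses 161.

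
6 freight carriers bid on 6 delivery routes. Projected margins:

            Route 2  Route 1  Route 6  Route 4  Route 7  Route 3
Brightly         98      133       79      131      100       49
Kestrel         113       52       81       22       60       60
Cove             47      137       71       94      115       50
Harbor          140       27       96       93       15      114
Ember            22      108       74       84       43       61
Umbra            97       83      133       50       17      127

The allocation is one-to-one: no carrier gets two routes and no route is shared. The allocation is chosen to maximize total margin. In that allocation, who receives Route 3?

Optimal: Brightly→Route 4 ($131k), Kestrel→Route 2 ($113k), Cove→Route 7 ($115k), Harbor→Route 3 ($114k), Ember→Route 1 ($108k), Umbra→Route 6 ($133k) — total 131+113+115+114+108+133 = $714k.
Column-greedy (each route in turn goes to its best remaining carrier) gives $662k, worse by 52.
No other one-to-one assignment exceeds $714k.
Harbor's own top route is Route 2 ($140k), but forcing Harbor→Route 2 and reassigning the rest optimally gives only $702k — worse by 12.

Harbor receives Route 3.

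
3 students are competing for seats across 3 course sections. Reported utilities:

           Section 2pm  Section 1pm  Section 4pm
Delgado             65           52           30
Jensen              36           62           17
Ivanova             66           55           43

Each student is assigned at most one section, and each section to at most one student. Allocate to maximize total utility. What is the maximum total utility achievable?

Max total: 170 points

This is the linear assignment problem.
Optimal: Delgado→Section 2pm (65 points), Jensen→Section 1pm (62 points), Ivanova→Section 4pm (43 points) — total 65+62+43 = 170 points.
Column-greedy (each section in turn goes to its best remaining student) gives 158 points, worse by 12.
No other one-to-one assignment exceeds 170 points.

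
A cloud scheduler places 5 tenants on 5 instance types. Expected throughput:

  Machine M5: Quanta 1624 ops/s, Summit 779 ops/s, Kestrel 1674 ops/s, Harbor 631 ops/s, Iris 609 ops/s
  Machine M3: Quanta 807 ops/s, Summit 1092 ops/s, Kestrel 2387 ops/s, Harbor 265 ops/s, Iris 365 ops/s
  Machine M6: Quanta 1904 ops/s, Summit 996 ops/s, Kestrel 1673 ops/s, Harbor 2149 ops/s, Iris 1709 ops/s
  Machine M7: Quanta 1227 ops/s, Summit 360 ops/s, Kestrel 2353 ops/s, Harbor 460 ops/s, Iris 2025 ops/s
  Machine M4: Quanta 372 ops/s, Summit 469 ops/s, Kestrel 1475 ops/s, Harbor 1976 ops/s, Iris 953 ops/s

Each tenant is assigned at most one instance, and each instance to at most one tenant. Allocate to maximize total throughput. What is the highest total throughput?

Optimal: Quanta→Machine M6 (1904 ops/s), Summit→Machine M5 (779 ops/s), Kestrel→Machine M3 (2387 ops/s), Harbor→Machine M4 (1976 ops/s), Iris→Machine M7 (2025 ops/s) — total 1904+779+2387+1976+2025 = 9071 ops/s.
Column-greedy (each instance in turn goes to its best remaining tenant) gives 7312 ops/s, worse by 1759.
No other one-to-one assignment exceeds 9071 ops/s.

Max total: 9071 ops/s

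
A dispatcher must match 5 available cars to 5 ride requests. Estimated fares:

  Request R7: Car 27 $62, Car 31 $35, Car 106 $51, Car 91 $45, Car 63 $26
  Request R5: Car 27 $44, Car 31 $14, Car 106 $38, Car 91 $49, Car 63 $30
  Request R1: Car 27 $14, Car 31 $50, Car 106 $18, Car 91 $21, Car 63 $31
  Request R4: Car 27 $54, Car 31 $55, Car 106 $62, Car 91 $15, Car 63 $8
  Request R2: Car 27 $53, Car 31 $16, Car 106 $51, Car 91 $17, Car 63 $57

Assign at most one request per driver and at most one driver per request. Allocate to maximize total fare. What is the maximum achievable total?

Max total: $280

Optimal: Car 27→Request R7 ($62), Car 31→Request R1 ($50), Car 106→Request R4 ($62), Car 91→Request R5 ($49), Car 63→Request R2 ($57) — total 62+50+62+49+57 = $280.
Next-best assignment: Car 27→Request R4, Car 31→Request R1, Car 106→Request R7, Car 91→Request R5, Car 63→Request R2 = $261.
Swapping Car 106↔Car 27 (Car 106→Request R7 $51, Car 27→Request R4 $54) loses 19.
Every other assignment is strictly worse.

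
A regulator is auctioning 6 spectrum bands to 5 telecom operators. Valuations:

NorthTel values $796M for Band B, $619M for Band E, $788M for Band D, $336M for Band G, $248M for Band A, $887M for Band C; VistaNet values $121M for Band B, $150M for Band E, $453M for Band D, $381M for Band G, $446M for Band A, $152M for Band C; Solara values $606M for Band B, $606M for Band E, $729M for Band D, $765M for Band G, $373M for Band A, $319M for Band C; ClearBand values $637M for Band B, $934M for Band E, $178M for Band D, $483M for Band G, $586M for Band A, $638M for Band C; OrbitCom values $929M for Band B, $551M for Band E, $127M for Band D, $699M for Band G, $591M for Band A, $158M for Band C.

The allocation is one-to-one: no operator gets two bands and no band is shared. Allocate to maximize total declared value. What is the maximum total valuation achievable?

Max total: $3968M

Optimal: NorthTel→Band C ($887M), VistaNet→Band D ($453M), Solara→Band G ($765M), ClearBand→Band E ($934M), OrbitCom→Band B ($929M) — total 887+453+765+934+929 = $3968M.
Column-greedy (each band in turn goes to its best remaining operator) gives $3862M, worse by 106.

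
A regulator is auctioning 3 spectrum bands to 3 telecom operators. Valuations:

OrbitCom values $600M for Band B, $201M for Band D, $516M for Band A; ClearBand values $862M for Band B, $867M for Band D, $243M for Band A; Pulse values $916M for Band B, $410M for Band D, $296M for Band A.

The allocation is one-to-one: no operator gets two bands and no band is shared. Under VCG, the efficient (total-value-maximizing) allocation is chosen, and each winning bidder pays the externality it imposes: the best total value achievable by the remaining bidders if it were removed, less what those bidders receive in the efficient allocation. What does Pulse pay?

Efficient allocation: OrbitCom→Band A ($516M), ClearBand→Band D ($867M), Pulse→Band B ($916M); total welfare W = $2299M.
Pulse receives Band B at value $916M, so the others get W − 916 = $1383M.
Without Pulse: best allocation of the remaining 2 bidders over all 3 bands is OrbitCom→Band B ($600M), ClearBand→Band D ($867M), total $1467M.
VCG payment = (others' best without Pulse) − (others' welfare with Pulse) = 1467 − 1383 = $84M.

Pulse pays $84M.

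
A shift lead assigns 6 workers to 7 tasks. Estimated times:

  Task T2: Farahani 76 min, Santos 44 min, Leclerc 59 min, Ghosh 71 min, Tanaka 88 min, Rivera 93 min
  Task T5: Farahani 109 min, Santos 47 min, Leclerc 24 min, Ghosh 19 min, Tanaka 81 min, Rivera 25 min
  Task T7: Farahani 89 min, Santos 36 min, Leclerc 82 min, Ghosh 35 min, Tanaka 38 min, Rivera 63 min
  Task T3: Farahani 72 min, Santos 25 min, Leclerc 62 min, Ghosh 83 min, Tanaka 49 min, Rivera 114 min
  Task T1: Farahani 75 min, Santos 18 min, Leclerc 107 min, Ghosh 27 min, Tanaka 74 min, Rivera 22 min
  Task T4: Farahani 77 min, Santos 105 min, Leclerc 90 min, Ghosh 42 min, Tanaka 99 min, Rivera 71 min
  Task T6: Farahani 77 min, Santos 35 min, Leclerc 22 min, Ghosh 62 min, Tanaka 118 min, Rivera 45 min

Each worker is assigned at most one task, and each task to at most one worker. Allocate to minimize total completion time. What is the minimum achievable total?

Min total: 202 min

Optimal: Farahani→Task T2 (76 min), Santos→Task T3 (25 min), Leclerc→Task T6 (22 min), Ghosh→Task T5 (19 min), Tanaka→Task T7 (38 min), Rivera→Task T1 (22 min) — total 76+25+22+19+38+22 = 202 min.
Row-greedy (each worker in turn takes its cheapest remaining task) gives 240 min, worse by 38.
Next-best assignment: Farahani→Task T4, Santos→Task T3, Leclerc→Task T6, Ghosh→Task T5, Tanaka→Task T7, Rivera→Task T1 = 203 min.
Swapping Rivera↔Leclerc (Rivera→Task T6 45 min, Leclerc→Task T1 107 min) adds 108.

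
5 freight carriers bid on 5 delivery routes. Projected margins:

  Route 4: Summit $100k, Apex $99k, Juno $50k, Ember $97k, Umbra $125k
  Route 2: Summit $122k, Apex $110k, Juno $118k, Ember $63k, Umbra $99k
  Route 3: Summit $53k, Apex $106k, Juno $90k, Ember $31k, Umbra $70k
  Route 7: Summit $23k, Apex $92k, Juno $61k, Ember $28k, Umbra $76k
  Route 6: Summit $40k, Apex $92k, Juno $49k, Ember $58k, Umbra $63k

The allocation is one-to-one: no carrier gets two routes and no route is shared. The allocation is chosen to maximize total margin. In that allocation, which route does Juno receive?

Juno receives Route 3.

This is a one-to-one assignment (maximum-weight bipartite matching).
Optimal: Summit→Route 2 ($122k), Apex→Route 7 ($92k), Juno→Route 3 ($90k), Ember→Route 6 ($58k), Umbra→Route 4 ($125k) — total 122+92+90+58+125 = $487k.
Max-entry greedy (repeatedly take the single best remaining cell) gives $472k, worse by 15.
Every other assignment is strictly worse.
Juno's own top route is Route 2 ($118k), but forcing Juno→Route 2 and reassigning the rest optimally gives only $458k — worse by 29.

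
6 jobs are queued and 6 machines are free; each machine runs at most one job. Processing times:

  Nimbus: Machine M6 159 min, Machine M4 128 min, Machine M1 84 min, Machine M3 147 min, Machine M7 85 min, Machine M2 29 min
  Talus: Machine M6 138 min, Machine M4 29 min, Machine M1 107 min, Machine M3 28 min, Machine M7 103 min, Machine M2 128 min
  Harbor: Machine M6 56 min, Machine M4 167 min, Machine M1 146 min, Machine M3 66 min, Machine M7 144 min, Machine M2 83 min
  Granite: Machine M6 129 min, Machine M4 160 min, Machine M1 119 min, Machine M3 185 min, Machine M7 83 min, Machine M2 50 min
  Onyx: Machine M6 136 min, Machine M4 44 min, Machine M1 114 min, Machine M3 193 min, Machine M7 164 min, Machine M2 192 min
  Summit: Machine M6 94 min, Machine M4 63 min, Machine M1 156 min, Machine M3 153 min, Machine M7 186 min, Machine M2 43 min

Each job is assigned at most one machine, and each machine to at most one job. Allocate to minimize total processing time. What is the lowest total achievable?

Optimal: Nimbus→Machine M1 (84 min), Talus→Machine M3 (28 min), Harbor→Machine M6 (56 min), Granite→Machine M7 (83 min), Onyx→Machine M4 (44 min), Summit→Machine M2 (43 min) — total 84+28+56+83+44+43 = 338 min.
Column-greedy (each machine in turn goes to its cheapest remaining job) gives 597 min, worse by 259.
Next-best assignment: Nimbus→Machine M2, Talus→Machine M3, Harbor→Machine M6, Granite→Machine M7, Onyx→Machine M1, Summit→Machine M4 = 373 min.
Every other assignment is strictly worse.

Minimum total: 338 min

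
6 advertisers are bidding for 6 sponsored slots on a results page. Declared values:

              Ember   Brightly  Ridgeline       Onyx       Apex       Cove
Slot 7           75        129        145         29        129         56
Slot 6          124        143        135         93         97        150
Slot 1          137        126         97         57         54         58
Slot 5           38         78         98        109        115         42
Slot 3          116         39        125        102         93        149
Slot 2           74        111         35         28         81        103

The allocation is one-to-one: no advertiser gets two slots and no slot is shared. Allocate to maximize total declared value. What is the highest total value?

Optimal: Ember→Slot 1 ($137), Brightly→Slot 2 ($111), Ridgeline→Slot 6 ($135), Onyx→Slot 5 ($109), Apex→Slot 7 ($129), Cove→Slot 3 ($149) — total 137+111+135+109+129+149 = $770.
Column-greedy (each slot in turn goes to its best remaining advertiser) gives $760, worse by 10.
Next-best assignment: Ember→Slot 1, Brightly→Slot 6, Ridgeline→Slot 7, Onyx→Slot 5, Apex→Slot 2, Cove→Slot 3 = $764.
Swapping Ridgeline↔Brightly (Ridgeline→Slot 2 $35, Brightly→Slot 6 $143) loses 68.

Max total: $770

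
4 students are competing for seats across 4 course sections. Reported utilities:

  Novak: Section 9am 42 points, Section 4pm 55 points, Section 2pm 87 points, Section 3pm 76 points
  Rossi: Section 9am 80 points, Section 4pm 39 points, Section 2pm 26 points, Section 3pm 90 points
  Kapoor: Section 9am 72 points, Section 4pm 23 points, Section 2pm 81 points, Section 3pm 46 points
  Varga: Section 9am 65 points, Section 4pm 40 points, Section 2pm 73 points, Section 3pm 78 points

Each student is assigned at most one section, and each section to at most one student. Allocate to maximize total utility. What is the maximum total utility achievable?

Max total: 294 points

Optimal: Novak→Section 4pm (55 points), Rossi→Section 9am (80 points), Kapoor→Section 2pm (81 points), Varga→Section 3pm (78 points) — total 55+80+81+78 = 294 points.
Max-entry greedy (repeatedly take the single best remaining cell) gives 289 points, worse by 5.
Swapping Rossi↔Kapoor (Rossi→Section 2pm 26 points, Kapoor→Section 9am 72 points) loses 63.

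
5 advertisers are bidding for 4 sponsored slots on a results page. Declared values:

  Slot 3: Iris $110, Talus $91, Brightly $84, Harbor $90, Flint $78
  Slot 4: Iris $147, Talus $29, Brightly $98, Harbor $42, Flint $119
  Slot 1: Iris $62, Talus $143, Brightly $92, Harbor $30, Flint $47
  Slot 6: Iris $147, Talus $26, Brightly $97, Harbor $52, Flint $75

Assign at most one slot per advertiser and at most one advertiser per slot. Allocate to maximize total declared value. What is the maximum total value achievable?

Optimal: Harbor→Slot 3 ($90), Flint→Slot 4 ($119), Talus→Slot 1 ($143), Iris→Slot 6 ($147) — total 90+119+143+147 = $499.
Row-greedy (each advertiser in turn takes its best remaining slot) gives $477, worse by 22.
Next-best assignment: Brightly→Slot 3, Flint→Slot 4, Talus→Slot 1, Iris→Slot 6 = $493.

Max total: $499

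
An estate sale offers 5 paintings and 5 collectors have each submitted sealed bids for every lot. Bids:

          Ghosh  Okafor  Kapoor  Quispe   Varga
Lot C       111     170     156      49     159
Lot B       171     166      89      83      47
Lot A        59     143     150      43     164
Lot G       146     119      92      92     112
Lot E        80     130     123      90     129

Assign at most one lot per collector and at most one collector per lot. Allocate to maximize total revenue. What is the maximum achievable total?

Maximum total: $722

Treat this as an assignment problem: match each collector to one lot.
Optimal: Ghosh→Lot G ($146), Okafor→Lot B ($166), Kapoor→Lot C ($156), Quispe→Lot E ($90), Varga→Lot A ($164) — total 146+166+156+90+164 = $722.
Checked against all permutations: $722 is optimal.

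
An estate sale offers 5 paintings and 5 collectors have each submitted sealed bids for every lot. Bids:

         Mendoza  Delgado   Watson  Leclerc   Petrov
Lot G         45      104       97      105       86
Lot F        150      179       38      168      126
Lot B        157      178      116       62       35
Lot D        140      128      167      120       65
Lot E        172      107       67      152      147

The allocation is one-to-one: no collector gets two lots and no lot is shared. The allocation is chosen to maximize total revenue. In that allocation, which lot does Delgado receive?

Optimal: Mendoza→Lot E ($172), Delgado→Lot B ($178), Watson→Lot D ($167), Leclerc→Lot F ($168), Petrov→Lot G ($86) — total 172+178+167+168+86 = $771.
Row-greedy (each collector in turn takes its best remaining lot) gives $658, worse by 113.
Next-best assignment: Mendoza→Lot B, Delgado→Lot F, Watson→Lot D, Leclerc→Lot G, Petrov→Lot E = $755.
Delgado's own top lot is Lot F ($179), but forcing Delgado→Lot F and reassigning the rest optimally gives only $755 — worse by 16.

Delgado receives Lot B.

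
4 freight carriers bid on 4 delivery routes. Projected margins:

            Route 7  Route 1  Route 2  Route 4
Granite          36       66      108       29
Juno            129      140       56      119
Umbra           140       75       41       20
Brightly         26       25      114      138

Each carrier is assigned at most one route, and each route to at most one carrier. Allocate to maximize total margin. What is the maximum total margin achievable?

Maximum total: $526k

This is the linear assignment problem.
Optimal: Granite→Route 2 ($108k), Juno→Route 1 ($140k), Umbra→Route 7 ($140k), Brightly→Route 4 ($138k) — total 108+140+140+138 = $526k.
Column-greedy (each route in turn goes to its best remaining carrier) gives $423k, worse by 103.
Next-best assignment: Granite→Route 2, Juno→Route 7, Umbra→Route 1, Brightly→Route 4 = $450k.
Every other assignment is strictly worse.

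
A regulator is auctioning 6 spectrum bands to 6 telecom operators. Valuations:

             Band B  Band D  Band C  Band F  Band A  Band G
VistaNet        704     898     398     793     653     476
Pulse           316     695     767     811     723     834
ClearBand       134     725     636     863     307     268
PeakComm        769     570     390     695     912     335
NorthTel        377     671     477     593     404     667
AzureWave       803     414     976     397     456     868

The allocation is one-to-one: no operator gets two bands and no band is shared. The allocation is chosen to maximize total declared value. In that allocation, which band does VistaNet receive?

Optimal: VistaNet→Band B ($704M), Pulse→Band G ($834M), ClearBand→Band F ($863M), PeakComm→Band A ($912M), NorthTel→Band D ($671M), AzureWave→Band C ($976M) — total 704+834+863+912+671+976 = $4960M.
Swapping AzureWave↔VistaNet (AzureWave→Band B $803M, VistaNet→Band C $398M) loses 479.
VistaNet's own top band is Band D ($898M), but forcing VistaNet→Band D and reassigning the rest optimally gives only $4910M — worse by 50.

VistaNet receives Band B.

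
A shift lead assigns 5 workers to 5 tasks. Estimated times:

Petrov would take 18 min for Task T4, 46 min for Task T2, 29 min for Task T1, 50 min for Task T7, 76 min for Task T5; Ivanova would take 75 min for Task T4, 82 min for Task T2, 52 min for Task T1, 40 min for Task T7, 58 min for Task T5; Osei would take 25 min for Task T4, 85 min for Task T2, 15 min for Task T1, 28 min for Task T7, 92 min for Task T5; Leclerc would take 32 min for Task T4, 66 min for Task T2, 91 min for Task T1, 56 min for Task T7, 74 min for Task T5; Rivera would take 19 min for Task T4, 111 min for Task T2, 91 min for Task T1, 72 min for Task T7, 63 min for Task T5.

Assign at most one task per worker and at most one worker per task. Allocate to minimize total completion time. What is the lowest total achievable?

Minimum total: 194 min

Optimal: Petrov→Task T2 (46 min), Ivanova→Task T7 (40 min), Osei→Task T1 (15 min), Leclerc→Task T5 (74 min), Rivera→Task T4 (19 min) — total 46+40+15+74+19 = 194 min.
Column-greedy (each task in turn goes to its cheapest remaining worker) gives 202 min, worse by 8.
Swapping Leclerc↔Rivera (Leclerc→Task T4 32 min, Rivera→Task T5 63 min) adds 2.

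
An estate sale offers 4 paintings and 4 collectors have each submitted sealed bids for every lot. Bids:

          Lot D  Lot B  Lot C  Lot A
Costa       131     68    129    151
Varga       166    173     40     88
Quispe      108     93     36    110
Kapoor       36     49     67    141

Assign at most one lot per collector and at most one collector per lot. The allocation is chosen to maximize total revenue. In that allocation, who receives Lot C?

Costa receives Lot C.

Optimal: Costa→Lot C ($129), Varga→Lot B ($173), Quispe→Lot D ($108), Kapoor→Lot A ($141) — total 129+173+108+141 = $551.
Next-best assignment: Costa→Lot C, Varga→Lot D, Quispe→Lot B, Kapoor→Lot A = $529.
No other one-to-one assignment exceeds $551.
Costa's own top lot is Lot A ($151), but forcing Costa→Lot A and reassigning the rest optimally gives only $499 — worse by 52.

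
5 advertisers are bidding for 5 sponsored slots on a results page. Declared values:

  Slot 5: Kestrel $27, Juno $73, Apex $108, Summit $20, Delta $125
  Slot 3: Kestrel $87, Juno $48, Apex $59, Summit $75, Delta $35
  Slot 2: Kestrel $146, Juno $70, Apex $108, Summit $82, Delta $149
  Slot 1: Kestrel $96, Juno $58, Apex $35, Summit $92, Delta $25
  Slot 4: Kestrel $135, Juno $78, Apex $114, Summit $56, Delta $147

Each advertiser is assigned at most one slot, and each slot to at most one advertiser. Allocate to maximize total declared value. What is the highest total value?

Max total: $541

This is the linear assignment problem.
Optimal: Kestrel→Slot 2 ($146), Juno→Slot 3 ($48), Apex→Slot 5 ($108), Summit→Slot 1 ($92), Delta→Slot 4 ($147) — total 146+48+108+92+147 = $541.
Max-entry greedy (repeatedly take the single best remaining cell) gives $532, worse by 9.
No other one-to-one assignment exceeds $541.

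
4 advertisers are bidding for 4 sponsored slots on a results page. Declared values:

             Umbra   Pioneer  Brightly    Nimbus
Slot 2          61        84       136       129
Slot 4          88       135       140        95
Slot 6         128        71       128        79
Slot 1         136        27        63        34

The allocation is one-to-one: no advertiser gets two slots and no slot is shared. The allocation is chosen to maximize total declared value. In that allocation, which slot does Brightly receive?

Optimal: Umbra→Slot 1 ($136), Pioneer→Slot 4 ($135), Brightly→Slot 6 ($128), Nimbus→Slot 2 ($129) — total 136+135+128+129 = $528.
Max-entry greedy (repeatedly take the single best remaining cell) gives $476, worse by 52.
Next-best assignment: Umbra→Slot 1, Pioneer→Slot 4, Brightly→Slot 2, Nimbus→Slot 6 = $486.
Brightly's own top slot is Slot 4 ($140), but forcing Brightly→Slot 4 and reassigning the rest optimally gives only $476 — worse by 52.

Brightly receives Slot 6.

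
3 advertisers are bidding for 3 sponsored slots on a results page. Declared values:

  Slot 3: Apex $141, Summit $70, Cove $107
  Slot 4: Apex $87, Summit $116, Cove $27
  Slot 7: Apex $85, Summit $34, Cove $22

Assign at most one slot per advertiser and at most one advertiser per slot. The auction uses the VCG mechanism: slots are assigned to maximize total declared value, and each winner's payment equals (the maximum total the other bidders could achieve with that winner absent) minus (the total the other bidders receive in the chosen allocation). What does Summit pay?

Summit pays $2.

Efficient allocation: Apex→Slot 7 ($85), Summit→Slot 4 ($116), Cove→Slot 3 ($107); total welfare W = $308.
Summit receives Slot 4 at value $116, so the others get W − 116 = $192.
Without Summit: best allocation of the remaining 2 bidders over all 3 slots is Apex→Slot 4 ($87), Cove→Slot 3 ($107), total $194.
VCG payment = (others' best without Summit) − (others' welfare with Summit) = 194 − 192 = $2.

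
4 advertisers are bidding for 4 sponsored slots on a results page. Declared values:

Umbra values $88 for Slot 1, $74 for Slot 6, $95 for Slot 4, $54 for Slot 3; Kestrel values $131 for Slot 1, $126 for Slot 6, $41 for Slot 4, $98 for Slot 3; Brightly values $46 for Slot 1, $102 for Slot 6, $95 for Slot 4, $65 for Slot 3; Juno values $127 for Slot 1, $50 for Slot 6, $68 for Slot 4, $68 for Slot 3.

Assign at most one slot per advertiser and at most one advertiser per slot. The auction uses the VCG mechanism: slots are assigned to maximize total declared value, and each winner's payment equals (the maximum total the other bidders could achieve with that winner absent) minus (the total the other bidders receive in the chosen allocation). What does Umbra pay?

Umbra pays $21.

Efficient allocation: Umbra→Slot 4 ($95), Kestrel→Slot 3 ($98), Brightly→Slot 6 ($102), Juno→Slot 1 ($127); total welfare W = $422.
Umbra receives Slot 4 at value $95, so the others get W − 95 = $327.
Without Umbra: best allocation of the remaining 3 bidders over all 4 slots is Kestrel→Slot 6 ($126), Brightly→Slot 4 ($95), Juno→Slot 1 ($127), total $348.
VCG payment = (others' best without Umbra) − (others' welfare with Umbra) = 348 − 327 = $21.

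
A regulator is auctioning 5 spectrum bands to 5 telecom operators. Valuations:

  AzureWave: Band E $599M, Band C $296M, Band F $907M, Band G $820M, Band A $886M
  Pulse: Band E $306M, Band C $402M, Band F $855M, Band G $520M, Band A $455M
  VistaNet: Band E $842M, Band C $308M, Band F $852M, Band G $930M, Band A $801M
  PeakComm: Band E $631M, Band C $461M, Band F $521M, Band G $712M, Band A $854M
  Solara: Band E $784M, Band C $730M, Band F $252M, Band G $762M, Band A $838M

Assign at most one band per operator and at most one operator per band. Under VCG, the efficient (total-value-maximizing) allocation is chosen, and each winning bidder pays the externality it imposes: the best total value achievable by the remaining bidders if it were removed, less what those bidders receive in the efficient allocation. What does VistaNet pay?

Efficient allocation: AzureWave→Band G ($820M), Pulse→Band F ($855M), VistaNet→Band E ($842M), PeakComm→Band A ($854M), Solara→Band C ($730M); total welfare W = $4101M.
VistaNet receives Band E at value $842M, so the others get W − 842 = $3259M.
Without VistaNet: best allocation of the remaining 4 bidders over all 5 bands is AzureWave→Band G ($820M), Pulse→Band F ($855M), PeakComm→Band A ($854M), Solara→Band E ($784M), total $3313M.
VCG payment = (others' best without VistaNet) − (others' welfare with VistaNet) = 3313 − 3259 = $54M.

VistaNet pays $54M.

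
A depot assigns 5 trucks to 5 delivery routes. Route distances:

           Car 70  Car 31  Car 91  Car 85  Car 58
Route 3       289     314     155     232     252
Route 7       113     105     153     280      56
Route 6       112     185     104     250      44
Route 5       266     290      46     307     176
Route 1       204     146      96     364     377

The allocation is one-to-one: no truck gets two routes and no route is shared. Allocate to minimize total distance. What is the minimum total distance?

Minimum total: 581 km

Optimal: Car 70→Route 7 (113 km), Car 31→Route 1 (146 km), Car 91→Route 5 (46 km), Car 85→Route 3 (232 km), Car 58→Route 6 (44 km) — total 113+146+46+232+44 = 581 km.
Min-entry greedy (repeatedly take the single cheapest remaining cell) gives 631 km, worse by 50.
Checked against all permutations: 581 km is optimal.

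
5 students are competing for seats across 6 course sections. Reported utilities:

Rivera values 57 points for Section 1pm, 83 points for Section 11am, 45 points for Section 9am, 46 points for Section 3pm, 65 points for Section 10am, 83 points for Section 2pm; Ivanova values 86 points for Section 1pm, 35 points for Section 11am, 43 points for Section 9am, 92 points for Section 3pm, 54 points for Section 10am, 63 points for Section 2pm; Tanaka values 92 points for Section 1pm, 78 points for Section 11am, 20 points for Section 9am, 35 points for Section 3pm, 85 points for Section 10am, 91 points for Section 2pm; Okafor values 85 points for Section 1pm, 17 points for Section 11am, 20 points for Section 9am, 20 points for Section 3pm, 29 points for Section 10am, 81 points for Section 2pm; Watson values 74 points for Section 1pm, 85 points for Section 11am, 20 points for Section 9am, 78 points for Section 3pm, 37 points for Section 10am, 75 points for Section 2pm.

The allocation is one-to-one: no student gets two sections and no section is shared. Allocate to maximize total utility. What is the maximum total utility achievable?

Treat this as an assignment problem: match each student to one section.
Optimal: Rivera→Section 2pm (83 points), Ivanova→Section 3pm (92 points), Tanaka→Section 10am (85 points), Okafor→Section 1pm (85 points), Watson→Section 11am (85 points) — total 83+92+85+85+85 = 430 points.
Max-entry greedy (repeatedly take the single best remaining cell) gives 381 points, worse by 49.
Next-best assignment: Rivera→Section 11am, Ivanova→Section 3pm, Tanaka→Section 10am, Okafor→Section 1pm, Watson→Section 2pm = 420 points.
Swapping Tanaka↔Ivanova (Tanaka→Section 3pm 35 points, Ivanova→Section 10am 54 points) loses 88.
Every other assignment is strictly worse.

Max total: 430 points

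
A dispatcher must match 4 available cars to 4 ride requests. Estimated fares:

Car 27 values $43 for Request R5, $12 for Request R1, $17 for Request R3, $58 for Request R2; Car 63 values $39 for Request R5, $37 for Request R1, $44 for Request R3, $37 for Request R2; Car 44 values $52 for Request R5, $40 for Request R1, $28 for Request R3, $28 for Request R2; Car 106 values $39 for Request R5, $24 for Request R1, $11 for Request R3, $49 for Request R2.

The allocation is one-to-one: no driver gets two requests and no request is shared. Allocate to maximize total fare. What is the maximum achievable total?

Optimal: Car 27→Request R2 ($58), Car 63→Request R3 ($44), Car 44→Request R1 ($40), Car 106→Request R5 ($39) — total 58+44+40+39 = $181.
Row-greedy (each driver in turn takes its best remaining request) gives $178, worse by 3.

Max total: $181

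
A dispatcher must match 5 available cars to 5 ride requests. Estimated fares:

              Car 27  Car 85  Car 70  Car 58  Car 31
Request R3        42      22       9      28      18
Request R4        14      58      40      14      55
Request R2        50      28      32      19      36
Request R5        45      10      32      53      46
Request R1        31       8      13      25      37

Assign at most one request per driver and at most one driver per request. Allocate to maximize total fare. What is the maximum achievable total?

Maximum total: $222

Treat this as an assignment problem: match each driver to one request.
Optimal: Car 27→Request R3 ($42), Car 85→Request R4 ($58), Car 70→Request R2 ($32), Car 58→Request R5 ($53), Car 31→Request R1 ($37) — total 42+58+32+53+37 = $222.
Max-entry greedy (repeatedly take the single best remaining cell) gives $207, worse by 15.
Swapping Car 58↔Car 27 (Car 58→Request R3 $28, Car 27→Request R5 $45) loses 22.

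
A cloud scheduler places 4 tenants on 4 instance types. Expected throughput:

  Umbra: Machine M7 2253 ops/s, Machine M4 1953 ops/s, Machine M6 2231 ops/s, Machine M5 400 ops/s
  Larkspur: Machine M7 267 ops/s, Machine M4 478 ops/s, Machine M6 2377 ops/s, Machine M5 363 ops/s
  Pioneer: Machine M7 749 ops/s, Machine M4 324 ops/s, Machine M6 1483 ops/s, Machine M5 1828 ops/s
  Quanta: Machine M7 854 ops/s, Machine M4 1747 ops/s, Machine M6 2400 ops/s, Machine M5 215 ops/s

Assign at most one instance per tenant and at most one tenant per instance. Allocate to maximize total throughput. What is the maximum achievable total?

Max total: 8205 ops/s

This is a one-to-one assignment (maximum-weight bipartite matching).
Optimal: Umbra→Machine M7 (2253 ops/s), Larkspur→Machine M6 (2377 ops/s), Pioneer→Machine M5 (1828 ops/s), Quanta→Machine M4 (1747 ops/s) — total 2253+2377+1828+1747 = 8205 ops/s.
Max-entry greedy (repeatedly take the single best remaining cell) gives 6959 ops/s, worse by 1246.
Swapping Quanta↔Larkspur (Quanta→Machine M6 2400 ops/s, Larkspur→Machine M4 478 ops/s) loses 1246.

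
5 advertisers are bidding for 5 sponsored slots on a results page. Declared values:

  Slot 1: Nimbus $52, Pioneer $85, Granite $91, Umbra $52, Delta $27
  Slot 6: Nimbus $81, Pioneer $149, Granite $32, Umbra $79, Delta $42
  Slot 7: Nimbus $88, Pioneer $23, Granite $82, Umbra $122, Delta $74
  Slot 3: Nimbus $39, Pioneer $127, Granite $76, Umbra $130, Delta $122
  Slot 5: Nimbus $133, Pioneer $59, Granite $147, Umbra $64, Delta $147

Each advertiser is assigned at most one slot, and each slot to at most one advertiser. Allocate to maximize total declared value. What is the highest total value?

Maximum total: $617

Optimal: Nimbus→Slot 5 ($133), Pioneer→Slot 6 ($149), Granite→Slot 1 ($91), Umbra→Slot 7 ($122), Delta→Slot 3 ($122) — total 133+149+91+122+122 = $617.
Swapping Pioneer↔Delta (Pioneer→Slot 3 $127, Delta→Slot 6 $42) loses 102.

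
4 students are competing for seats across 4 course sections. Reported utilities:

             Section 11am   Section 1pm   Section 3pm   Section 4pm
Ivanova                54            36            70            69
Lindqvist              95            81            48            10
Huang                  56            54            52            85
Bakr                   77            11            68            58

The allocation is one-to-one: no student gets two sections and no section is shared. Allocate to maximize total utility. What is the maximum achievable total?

Max total: 313 points

Optimal: Ivanova→Section 3pm (70 points), Lindqvist→Section 1pm (81 points), Huang→Section 4pm (85 points), Bakr→Section 11am (77 points) — total 70+81+85+77 = 313 points.
Max-entry greedy (repeatedly take the single best remaining cell) gives 261 points, worse by 52.
Next-best assignment: Ivanova→Section 11am, Lindqvist→Section 1pm, Huang→Section 4pm, Bakr→Section 3pm = 288 points.
Every other assignment is strictly worse.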